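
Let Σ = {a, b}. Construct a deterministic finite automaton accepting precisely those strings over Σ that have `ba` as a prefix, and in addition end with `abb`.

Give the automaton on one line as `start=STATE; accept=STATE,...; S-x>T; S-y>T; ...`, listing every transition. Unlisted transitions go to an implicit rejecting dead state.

start=q0; accept=q5; q0-a>q1; q0-b>q2; q1-a>q1; q1-b>q1; q2-a>q3; q2-b>q1; q3-a>q3; q3-b>q4; q4-a>q3; q4-b>q5; q5-a>q3; q5-b>q6; q6-a>q3; q6-b>q6

Build one automaton per condition and run them in lockstep. The first has 4 states tracking whether the input so far still matches the prefix `ba`; the second has 4 states tracking how much of the suffix `abb` has currently been matched. A product state is a pair (one from each), accepting exactly when both do. Minimizing collapses redundant product states.
With 7 states:
        a   b  
>  q0   q1  q2 
   q1   q1  q1 
   q2   q3  q1 
   q3   q3  q4 
   q4   q3  q5 
 * q5   q3  q6 
   q6   q3  q6 
(> = start, * = accepting)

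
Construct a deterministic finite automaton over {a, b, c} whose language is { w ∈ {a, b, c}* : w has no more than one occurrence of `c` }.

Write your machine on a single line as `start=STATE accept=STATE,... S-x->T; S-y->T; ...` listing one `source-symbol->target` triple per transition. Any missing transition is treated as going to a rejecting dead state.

start=q0; accept=q0,q1; q0-a->q0; q0-b->q0; q0-c->q1; q1-a->q1; q1-b->q1; q1-c->q2; q2-a->q2; q2-b->q2; q2-c->q2

Count `c`s, saturating at 2: state q0 means no `c` yet, q1 means one `c` seen, q2 means more than one. Each `c` increments (capped at q2); other symbols loop. Accept from {q0, q1}.
3 states suffice.
        a   b   c  
>* q0   q0  q0  q1 
 * q1   q1  q1  q2 
   q2   q2  q2  q2 
(> = start, * = accepting)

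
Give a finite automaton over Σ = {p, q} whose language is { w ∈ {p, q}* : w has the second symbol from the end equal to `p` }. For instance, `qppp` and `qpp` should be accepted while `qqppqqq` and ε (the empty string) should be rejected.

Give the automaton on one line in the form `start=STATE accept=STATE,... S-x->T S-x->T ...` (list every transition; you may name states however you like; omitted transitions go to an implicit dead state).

Because acceptance depends on a position counted from the end, the machine has to buffer the most recent 2 symbols. Make each state the string of the last up-to-2 symbols read; on input `x` shift the window left and append `x`. Accept when the buffered window has length 2 and begins with `p`.
7 states suffice.
       p  q 
>  A   B  C 
   B   D  E 
   C   F  G 
 * D   D  E 
 * E   F  G 
   F   D  E 
   G   F  G 
(> = start, * = accepting)

start=A accept=D,E A-p->B A-q->C B-p->D B-q->E C-p->F C-q->G D-p->D D-q->E E-p->F E-q->G F-p->D F-q->E G-p->F G-q->G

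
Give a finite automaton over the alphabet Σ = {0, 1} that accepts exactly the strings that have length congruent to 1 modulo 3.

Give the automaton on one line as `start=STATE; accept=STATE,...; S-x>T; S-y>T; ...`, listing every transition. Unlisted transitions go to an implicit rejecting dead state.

start=q0; accept=q1; q0-0>q1; q0-1>q1; q1-0>q2; q1-1>q2; q2-0>q0; q2-1>q0

Only the length mod 3 matters, so use a 3-cycle: from any state, every input symbol moves to the next state, wrapping q2 back to q0. Mark q1 accepting.
        0   1  
>  q0   q1  q1 
 * q1   q2  q2 
   q2   q0  q0 
(> = start, * = accepting)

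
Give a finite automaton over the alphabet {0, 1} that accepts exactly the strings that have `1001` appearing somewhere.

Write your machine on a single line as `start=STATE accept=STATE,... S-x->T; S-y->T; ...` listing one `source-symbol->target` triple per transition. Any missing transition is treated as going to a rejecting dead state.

Track how much of `1001` has been matched so far: state S0 is no progress, S4 is the absorbing accept state reached once `1001` has occurred. Intermediate states record partial matches; on a mismatch, fall back to the longest reusable overlap.
With 5 states:
        0   1  
>  S0   S0  S1 
   S1   S2  S1 
   S2   S3  S1 
   S3   S0  S4 
 * S4   S4  S4 
(> = start, * = accepting)

start=S0; accept=S4; S0-0->S0; S0-1->S1; S1-0->S2; S1-1->S1; S2-0->S3; S2-1->S1; S3-0->S0; S3-1->S4; S4-0->S4; S4-1->S4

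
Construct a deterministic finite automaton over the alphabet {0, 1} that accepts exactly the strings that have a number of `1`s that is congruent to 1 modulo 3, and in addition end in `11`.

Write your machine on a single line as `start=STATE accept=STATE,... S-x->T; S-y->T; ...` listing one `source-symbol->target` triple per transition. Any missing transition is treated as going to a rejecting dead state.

Run two small machines in parallel and take their product. One (3 states) tracks the count of `1`s modulo 3; the other (3 states) tracks how much of the suffix `11` has currently been matched. Each combined state is a pair, one component from each; accept when both components accept. Equivalent product states are then merged.
        0   1  
>  q0   q0  q1 
   q1   q1  q2 
   q2   q2  q3 
   q3   q0  q4 
 * q4   q1  q2 
(> = start, * = accepting)

start=q0; accept=q4; q0-0->q0; q0-1->q1; q1-0->q1; q1-1->q2; q2-0->q2; q2-1->q3; q3-0->q0; q3-1->q4; q4-0->q1; q4-1->q2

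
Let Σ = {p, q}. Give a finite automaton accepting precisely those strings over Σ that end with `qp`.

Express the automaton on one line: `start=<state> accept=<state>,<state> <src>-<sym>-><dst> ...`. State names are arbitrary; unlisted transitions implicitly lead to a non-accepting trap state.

start=S0 accept=S2 S0-p->S0 S0-q->S1 S1-p->S2 S1-q->S1 S2-p->S0 S2-q->S1

Let each state record the length of the longest suffix of the input read so far that is also a prefix of `qp`. S1 means the last symbol is `q`; S2 means the last 2 symbols are `qp`. Accept only at S2, where the string currently ends in `qp`.
3 states suffice.
        p   q  
>  S0   S0  S1 
   S1   S2  S1 
 * S2   S0  S1 
(> = start, * = accepting)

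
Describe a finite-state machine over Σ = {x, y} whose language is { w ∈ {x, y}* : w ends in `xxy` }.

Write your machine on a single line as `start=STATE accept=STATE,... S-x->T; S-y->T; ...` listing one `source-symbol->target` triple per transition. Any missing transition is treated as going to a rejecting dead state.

start=S0; accept=S3; S0-x->S1; S0-y->S0; S1-x->S2; S1-y->S0; S2-x->S2; S2-y->S3; S3-x->S1; S3-y->S0

Let each state record the length of the longest suffix of the input read so far that is also a prefix of `xxy`. S1 means the last symbol is `x`; S2 means the last 2 symbols are `xx`; S3 means the last 3 symbols are `xxy`. Accept only at S3, where the string currently ends in `xxy`.
A 4-state machine:
        x   y  
>  S0   S1  S0 
   S1   S2  S0 
   S2   S2  S3 
 * S3   S1  S0 
(> = start, * = accepting)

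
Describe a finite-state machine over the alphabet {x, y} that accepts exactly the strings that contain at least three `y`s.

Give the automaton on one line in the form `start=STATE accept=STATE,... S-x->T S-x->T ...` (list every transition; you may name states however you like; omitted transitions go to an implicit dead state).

Count `y`s, saturating at 4: states s0 through s3 mean 0 through 3 `y`s seen; s4 means more than 3. Each `y` increments (capped at s4); other symbols loop. Accept from {s3, s4}.
        x   y  
>  s0   s0  s1 
   s1   s1  s2 
   s2   s2  s3 
 * s3   s3  s4 
 * s4   s4  s4 
(> = start, * = accepting)

start=s0 accept=s3,s4 s0-x->s0 s0-y->s1 s1-x->s1 s1-y->s2 s2-x->s2 s2-y->s3 s3-x->s3 s3-y->s4 s4-x->s4 s4-y->s4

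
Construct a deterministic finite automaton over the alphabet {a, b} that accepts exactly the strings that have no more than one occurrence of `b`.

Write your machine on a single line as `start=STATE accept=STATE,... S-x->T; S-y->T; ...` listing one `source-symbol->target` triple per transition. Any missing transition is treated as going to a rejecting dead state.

Only the number of `b`s matters, and only up to 2. Make a chain s0 → s1 → s2 advanced by each `b` (with s2 absorbing); every other symbol self-loops. The accepting set is {s0, s1}.
A 3-state machine:
        a   b  
>* s0   s0  s1 
 * s1   s1  s2 
   s2   s2  s2 
(> = start, * = accepting)

start=s0; accept=s0,s1; s0-a->s0; s0-b->s1; s1-a->s1; s1-b->s2; s2-a->s2; s2-b->s2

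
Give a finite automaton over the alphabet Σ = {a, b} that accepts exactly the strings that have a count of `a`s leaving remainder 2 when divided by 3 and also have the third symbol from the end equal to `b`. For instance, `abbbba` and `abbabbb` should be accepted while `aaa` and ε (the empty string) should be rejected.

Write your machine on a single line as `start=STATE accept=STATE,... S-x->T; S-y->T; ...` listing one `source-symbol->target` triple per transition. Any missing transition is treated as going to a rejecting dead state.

start=s0; accept=s9,s11,s12,s13; s0-a->s1; s0-b->s2; s1-a->s3; s1-b->s4; s2-a->s5; s2-b->s2; s3-a->s0; s3-b->s6; s4-a->s7; s4-b->s8; s5-a->s9; s5-b->s4; s6-a->s0; s6-b->s10; s7-a->s0; s7-b->s11; s8-a->s12; s8-b->s8; s9-a->s0; s9-b->s6; s10-a->s0; s10-b->s13; s11-a->s0; s11-b->s10; s12-a->s0; s12-b->s11; s13-a->s0; s13-b->s13

Handle the two conditions separately and then intersect. One (3 states) tracks the count of `a`s modulo 3; the other (15 states) tracks the last 3 symbols read. Each combined state is a pair, one component from each; accept when both components accept. Equivalent product states are then merged.
A 14-state machine:
          a    b  
>  s0     s1   s2 
   s1     s3   s4 
   s2     s5   s2 
   s3     s0   s6 
   s4     s7   s8 
   s5     s9   s4 
   s6     s0  s10 
   s7     s0  s11 
   s8    s12   s8 
 * s9     s0   s6 
   s10    s0  s13 
 * s11    s0  s10 
 * s12    s0  s11 
 * s13    s0  s13 
(> = start, * = accepting)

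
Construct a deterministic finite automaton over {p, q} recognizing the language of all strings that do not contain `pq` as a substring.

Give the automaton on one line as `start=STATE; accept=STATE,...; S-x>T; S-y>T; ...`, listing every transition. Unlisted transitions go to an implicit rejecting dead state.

start=s0; accept=s0,s1; s0-p>s1; s0-q>s0; s1-p>s1; s1-q>s2; s2-p>s2; s2-q>s2

This is the complement of 'contains `pq`'. Use the same substring-matching states — s0 through s2 holding how much of `pq` has just been matched — but flip the accepting set: everything except the trap s2 accepts.
3 states suffice.
        p   q  
>* s0   s1  s0 
 * s1   s1  s2 
   s2   s2  s2 
(> = start, * = accepting)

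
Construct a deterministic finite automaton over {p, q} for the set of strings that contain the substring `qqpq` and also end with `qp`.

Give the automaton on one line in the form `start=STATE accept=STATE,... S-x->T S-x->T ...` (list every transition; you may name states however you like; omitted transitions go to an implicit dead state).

start=s0 accept=s5 s0-p->s0 s0-q->s1 s1-p->s0 s1-q->s2 s2-p->s3 s2-q->s2 s3-p->s0 s3-q->s4 s4-p->s5 s4-q->s4 s5-p->s6 s5-q->s4 s6-p->s6 s6-q->s4

Run two small machines in parallel and take their product. The first has 5 states tracking whether and how much of `qqpq` has been seen; the second has 3 states tracking how much of the suffix `qp` has currently been matched. A product state is a pair (one from each), accepting exactly when both do. Minimizing collapses redundant product states.
With 7 states:
        p   q  
>  s0   s0  s1 
   s1   s0  s2 
   s2   s3  s2 
   s3   s0  s4 
   s4   s5  s4 
 * s5   s6  s4 
   s6   s6  s4 
(> = start, * = accepting)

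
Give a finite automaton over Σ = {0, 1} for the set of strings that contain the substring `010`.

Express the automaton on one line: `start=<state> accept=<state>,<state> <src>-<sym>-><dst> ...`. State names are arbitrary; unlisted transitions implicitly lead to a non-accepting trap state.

Track how much of `010` has been matched so far: state q0 is no progress, q3 is the absorbing accept state reached once `010` has occurred. Intermediate states record partial matches; on a mismatch, fall back to the longest reusable overlap.
        0   1  
>  q0   q1  q0 
   q1   q1  q2 
   q2   q3  q0 
 * q3   q3  q3 
(> = start, * = accepting)

start=q0 accept=q3 q0-0->q1 q0-1->q0 q1-0->q1 q1-1->q2 q2-0->q3 q2-1->q0 q3-0->q3 q3-1->q3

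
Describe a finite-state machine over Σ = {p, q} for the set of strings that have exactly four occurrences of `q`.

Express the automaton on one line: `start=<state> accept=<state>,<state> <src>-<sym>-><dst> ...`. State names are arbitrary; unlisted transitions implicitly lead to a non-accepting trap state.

Count `q`s, saturating at 5: states S0 through S4 mean 0 through 4 `q`s seen; S5 means more than 4. Each `q` increments (capped at S5); other symbols loop. Accept from {S4}.
With 6 states:
        p   q  
>  S0   S0  S1 
   S1   S1  S2 
   S2   S2  S3 
   S3   S3  S4 
 * S4   S4  S5 
   S5   S5  S5 
(> = start, * = accepting)

start=S0 accept=S4 S0-p->S0 S0-q->S1 S1-p->S1 S1-q->S2 S2-p->S2 S2-q->S3 S3-p->S3 S3-q->S4 S4-p->S4 S4-q->S5 S5-p->S5 S5-q->S5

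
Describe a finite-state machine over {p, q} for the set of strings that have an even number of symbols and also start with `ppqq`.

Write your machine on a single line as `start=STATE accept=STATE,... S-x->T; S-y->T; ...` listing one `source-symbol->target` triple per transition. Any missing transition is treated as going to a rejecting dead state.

start=A; accept=G; A-p->B; A-q->C; B-p->D; B-q->E; C-p->E; C-q->E; D-p->C; D-q->F; E-p->C; E-q->C; F-p->E; F-q->G; G-p->H; G-q->H; H-p->G; H-q->G

Handle the two conditions separately and then intersect. One (2 states) tracks the input length modulo 2; the other (6 states) tracks whether the input so far still matches the prefix `ppqq`. Each combined state is a pair, one component from each; accept when both components accept.
       p  q 
>  A   B  C 
   B   D  E 
   C   E  E 
   D   C  F 
   E   C  C 
   F   E  G 
 * G   H  H 
   H   G  G 
(> = start, * = accepting)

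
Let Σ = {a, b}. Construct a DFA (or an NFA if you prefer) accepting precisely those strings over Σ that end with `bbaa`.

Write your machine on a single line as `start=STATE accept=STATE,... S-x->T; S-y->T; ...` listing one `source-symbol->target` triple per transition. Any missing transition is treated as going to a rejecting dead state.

start=S0; accept=S4; S0-a->S0; S0-b->S1; S1-a->S0; S1-b->S2; S2-a->S3; S2-b->S2; S3-a->S4; S3-b->S1; S4-a->S0; S4-b->S1

Remember how much of `bbaa` the current input suffix matches. State S0 means no match yet; S1 means the last symbol is `b`; S2 means the last 2 symbols are `bb`; S3 means the last 3 symbols are `bba`; S4 means the last 4 symbols are `bbaa`. Only S4 accepts. On a mismatch, fall back to the longest proper suffix that is still a prefix of `bbaa`.
With 5 states:
        a   b  
>  S0   S0  S1 
   S1   S0  S2 
   S2   S3  S2 
   S3   S4  S1 
 * S4   S0  S1 
(> = start, * = accepting)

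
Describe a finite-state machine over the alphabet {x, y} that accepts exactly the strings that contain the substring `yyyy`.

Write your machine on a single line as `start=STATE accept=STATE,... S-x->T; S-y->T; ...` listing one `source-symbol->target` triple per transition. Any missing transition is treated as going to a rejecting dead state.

start=S0; accept=S4; S0-x->S0; S0-y->S1; S1-x->S0; S1-y->S2; S2-x->S0; S2-y->S3; S3-x->S0; S3-y->S4; S4-x->S4; S4-y->S4

Track how much of `yyyy` has been matched so far: state S0 is no progress, S4 is the absorbing accept state reached once `yyyy` has occurred. Intermediate states record partial matches; on a mismatch, fall back to the longest reusable overlap.
A 5-state machine:
        x   y  
>  S0   S0  S1 
   S1   S0  S2 
   S2   S0  S3 
   S3   S0  S4 
 * S4   S4  S4 
(> = start, * = accepting)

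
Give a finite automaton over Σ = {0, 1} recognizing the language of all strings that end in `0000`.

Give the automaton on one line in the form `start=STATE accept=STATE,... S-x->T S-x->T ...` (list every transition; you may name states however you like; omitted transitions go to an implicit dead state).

start=s0 accept=s4 s0-0->s1 s0-1->s0 s1-0->s2 s1-1->s0 s2-0->s3 s2-1->s0 s3-0->s4 s3-1->s0 s4-0->s4 s4-1->s0

Let each state record the length of the longest suffix of the input read so far that is also a prefix of `0000`. s1 means the last symbol is `0`; s2 means the last 2 symbols are `00`; s3 means the last 3 symbols are `000`; s4 means the last 4 symbols are `0000`. Accept only at s4, where the string currently ends in `0000`.
5 states suffice.
        0   1  
>  s0   s1  s0 
   s1   s2  s0 
   s2   s3  s0 
   s3   s4  s0 
 * s4   s4  s0 
(> = start, * = accepting)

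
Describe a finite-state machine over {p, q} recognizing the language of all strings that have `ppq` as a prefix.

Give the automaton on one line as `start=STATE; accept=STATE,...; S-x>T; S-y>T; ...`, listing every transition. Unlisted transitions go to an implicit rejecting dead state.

Walk along `ppq` while the input agrees: from A take `p` to B, and so on. Any deviation drops to the rejecting sink E. Once D is reached the prefix is confirmed and every continuation is accepted.
A 5-state machine:
       p  q 
>  A   B  E 
   B   C  E 
   C   E  D 
 * D   D  D 
   E   E  E 
(> = start, * = accepting)

start=A; accept=D; A-p>B; A-q>E; B-p>C; B-q>E; C-p>E; C-q>D; D-p>D; D-q>D; E-p>E; E-q>E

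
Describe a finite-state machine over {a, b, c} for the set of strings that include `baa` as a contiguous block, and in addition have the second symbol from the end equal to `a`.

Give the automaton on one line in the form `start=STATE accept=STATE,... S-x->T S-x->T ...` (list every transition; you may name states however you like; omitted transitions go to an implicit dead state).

Run two small machines in parallel and take their product. One (4 states) tracks whether and how much of `baa` has been seen; the other (13 states) tracks the last 2 symbols read. Each combined state is a pair, one component from each; accept when both components accept.
22 states suffice.
          a    b    c  
>  s0     s1   s2   s3 
   s1     s4   s5   s6 
   s2     s7   s8   s9 
   s3    s10  s11  s12 
   s4     s4   s5   s6 
   s5     s7   s8   s9 
   s6    s10  s11  s12 
   s7    s13   s5   s6 
   s8     s7   s8   s9 
   s9    s10  s11  s12 
   s10    s4   s5   s6 
   s11    s7   s8   s9 
   s12   s10  s11  s12 
 * s13   s13  s14  s15 
 * s14   s16  s17  s18 
 * s15   s19  s20  s21 
   s16   s13  s14  s15 
   s17   s16  s17  s18 
   s18   s19  s20  s21 
   s19   s13  s14  s15 
   s20   s16  s17  s18 
   s21   s19  s20  s21 
(> = start, * = accepting)

start=s0 accept=s13,s14,s15 s0-a->s1 s0-b->s2 s0-c->s3 s1-a->s4 s1-b->s5 s1-c->s6 s2-a->s7 s2-b->s8 s2-c->s9 s3-a->s10 s3-b->s11 s3-c->s12 s4-a->s4 s4-b->s5 s4-c->s6 s5-a->s7 s5-b->s8 s5-c->s9 s6-a->s10 s6-b->s11 s6-c->s12 s7-a->s13 s7-b->s5 s7-c->s6 s8-a->s7 s8-b->s8 s8-c->s9 s9-a->s10 s9-b->s11 s9-c->s12 s10-a->s4 s10-b->s5 s10-c->s6 s11-a->s7 s11-b->s8 s11-c->s9 s12-a->s10 s12-b->s11 s12-c->s12 s13-a->s13 s13-b->s14 s13-c->s15 s14-a->s16 s14-b->s17 s14-c->s18 s15-a->s19 s15-b->s20 s15-c->s21 s16-a->s13 s16-b->s14 s16-c->s15 s17-a->s16 s17-b->s17 s17-c->s18 s18-a->s19 s18-b->s20 s18-c->s21 s19-a->s13 s19-b->s14 s19-c->s15 s20-a->s16 s20-b->s17 s20-c->s18 s21-a->s19 s21-b->s20 s21-c->s21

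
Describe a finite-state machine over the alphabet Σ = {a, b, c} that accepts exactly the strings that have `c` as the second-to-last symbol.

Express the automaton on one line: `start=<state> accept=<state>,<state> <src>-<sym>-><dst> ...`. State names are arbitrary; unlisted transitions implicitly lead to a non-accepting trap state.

start=q0 accept=q10,q11,q12 q0-a->q1 q0-b->q2 q0-c->q3 q1-a->q4 q1-b->q5 q1-c->q6 q2-a->q7 q2-b->q8 q2-c->q9 q3-a->q10 q3-b->q11 q3-c->q12 q4-a->q4 q4-b->q5 q4-c->q6 q5-a->q7 q5-b->q8 q5-c->q9 q6-a->q10 q6-b->q11 q6-c->q12 q7-a->q4 q7-b->q5 q7-c->q6 q8-a->q7 q8-b->q8 q8-c->q9 q9-a->q10 q9-b->q11 q9-c->q12 q10-a->q4 q10-b->q5 q10-c->q6 q11-a->q7 q11-b->q8 q11-c->q9 q12-a->q10 q12-b->q11 q12-c->q12

Because acceptance depends on a position counted from the end, the machine has to buffer the most recent 2 symbols. Make each state the string of the last up-to-2 symbols read; on input `x` shift the window left and append `x`. Accept when the buffered window has length 2 and begins with `c`.
          a    b    c  
>  q0     q1   q2   q3 
   q1     q4   q5   q6 
   q2     q7   q8   q9 
   q3    q10  q11  q12 
   q4     q4   q5   q6 
   q5     q7   q8   q9 
   q6    q10  q11  q12 
   q7     q4   q5   q6 
   q8     q7   q8   q9 
   q9    q10  q11  q12 
 * q10    q4   q5   q6 
 * q11    q7   q8   q9 
 * q12   q10  q11  q12 
(> = start, * = accepting)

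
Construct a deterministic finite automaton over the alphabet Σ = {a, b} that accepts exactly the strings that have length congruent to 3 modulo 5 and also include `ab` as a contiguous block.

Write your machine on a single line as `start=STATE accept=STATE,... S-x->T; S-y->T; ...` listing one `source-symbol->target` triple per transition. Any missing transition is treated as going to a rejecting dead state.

Handle the two conditions separately and then intersect. The first has 5 states tracking the input length modulo 5; the second has 3 states tracking whether and how much of `ab` has been seen. A product state is a pair (one from each), accepting exactly when both do.
          a    b  
>  S0     S1   S2 
   S1     S3   S4 
   S2     S3   S5 
   S3     S6   S7 
   S4     S7   S7 
   S5     S6   S8 
   S6     S9  S10 
 * S7    S10  S10 
   S8     S9  S11 
   S9    S12  S13 
   S10   S13  S13 
   S11   S12   S0 
   S12    S1  S14 
   S13   S14  S14 
   S14    S4   S4 
(> = start, * = accepting)

start=S0; accept=S7; S0-a->S1; S0-b->S2; S1-a->S3; S1-b->S4; S2-a->S3; S2-b->S5; S3-a->S6; S3-b->S7; S4-a->S7; S4-b->S7; S5-a->S6; S5-b->S8; S6-a->S9; S6-b->S10; S7-a->S10; S7-b->S10; S8-a->S9; S8-b->S11; S9-a->S12; S9-b->S13; S10-a->S13; S10-b->S13; S11-a->S12; S11-b->S0; S12-a->S1; S12-b->S14; S13-a->S14; S13-b->S14; S14-a->S4; S14-b->S4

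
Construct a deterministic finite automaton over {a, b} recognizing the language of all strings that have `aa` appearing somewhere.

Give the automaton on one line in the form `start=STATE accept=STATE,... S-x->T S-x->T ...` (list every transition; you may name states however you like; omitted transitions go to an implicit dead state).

States s0..s1 record the length of the longest prefix of `aa` that matches the current input suffix. Reaching s2 means `aa` has been seen, and we stay there forever. Accept from s2.
        a   b  
>  s0   s1  s0 
   s1   s2  s0 
 * s2   s2  s2 
(> = start, * = accepting)

start=s0 accept=s2 s0-a->s1 s0-b->s0 s1-a->s2 s1-b->s0 s2-a->s2 s2-b->s2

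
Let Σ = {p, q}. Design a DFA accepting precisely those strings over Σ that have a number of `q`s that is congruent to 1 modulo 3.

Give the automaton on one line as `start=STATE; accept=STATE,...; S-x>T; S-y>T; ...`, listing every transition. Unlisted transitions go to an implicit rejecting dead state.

start=s0; accept=s1; s0-p>s0; s0-q>s1; s1-p>s1; s1-q>s2; s2-p>s2; s2-q>s0

The only thing that matters is how many `q`s have appeared, reduced mod 3. Use one state per residue: s0 for 0, …, s2 for 2. Reading `q` moves to the next residue; anything else stays put. s1 is accepting.
        p   q  
>  s0   s0  s1 
 * s1   s1  s2 
   s2   s2  s0 
(> = start, * = accepting)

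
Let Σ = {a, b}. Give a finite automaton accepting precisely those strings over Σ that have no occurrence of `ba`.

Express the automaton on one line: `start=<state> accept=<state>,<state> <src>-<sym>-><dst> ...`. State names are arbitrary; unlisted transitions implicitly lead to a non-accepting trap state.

start=q0 accept=q0,q1 q0-a->q0 q0-b->q1 q1-a->q2 q1-b->q1 q2-a->q2 q2-b->q2

This is the complement of 'contains `ba`'. Use the same substring-matching states — q0 through q2 holding how much of `ba` has just been matched — but flip the accepting set: everything except the trap q2 accepts.
3 states suffice.
        a   b  
>* q0   q0  q1 
 * q1   q2  q1 
   q2   q2  q2 
(> = start, * = accepting)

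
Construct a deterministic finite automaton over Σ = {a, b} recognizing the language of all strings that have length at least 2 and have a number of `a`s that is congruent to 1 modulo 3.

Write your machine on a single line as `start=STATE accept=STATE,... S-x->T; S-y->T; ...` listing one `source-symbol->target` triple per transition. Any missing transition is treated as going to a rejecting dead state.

Build one automaton per condition and run them in lockstep. The first has 4 states tracking the input length, saturating at 3; the second has 3 states tracking the count of `a`s modulo 3. A product state is a pair (one from each), accepting exactly when both do.
With 9 states:
        a   b  
>  q0   q1  q2 
   q1   q3  q4 
   q2   q4  q5 
   q3   q6  q7 
 * q4   q7  q8 
   q5   q8  q6 
   q6   q8  q6 
   q7   q6  q7 
 * q8   q7  q8 
(> = start, * = accepting)

start=q0; accept=q4,q8; q0-a->q1; q0-b->q2; q1-a->q3; q1-b->q4; q2-a->q4; q2-b->q5; q3-a->q6; q3-b->q7; q4-a->q7; q4-b->q8; q5-a->q8; q5-b->q6; q6-a->q8; q6-b->q6; q7-a->q6; q7-b->q7; q8-a->q7; q8-b->q8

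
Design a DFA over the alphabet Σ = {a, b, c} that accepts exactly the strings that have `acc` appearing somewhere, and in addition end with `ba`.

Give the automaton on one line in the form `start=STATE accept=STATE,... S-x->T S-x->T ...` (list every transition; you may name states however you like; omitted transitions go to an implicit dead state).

start=s0 accept=s7 s0-a->s1 s0-b->s2 s0-c->s0 s1-a->s1 s1-b->s2 s1-c->s3 s2-a->s4 s2-b->s2 s2-c->s0 s3-a->s1 s3-b->s2 s3-c->s5 s4-a->s1 s4-b->s2 s4-c->s3 s5-a->s5 s5-b->s6 s5-c->s5 s6-a->s7 s6-b->s6 s6-c->s5 s7-a->s5 s7-b->s6 s7-c->s5

Run two small machines in parallel and take their product. One (4 states) tracks whether and how much of `acc` has been seen; the other (3 states) tracks how much of the suffix `ba` has currently been matched. Each combined state is a pair, one component from each; accept when both components accept.
8 states suffice.
        a   b   c  
>  s0   s1  s2  s0 
   s1   s1  s2  s3 
   s2   s4  s2  s0 
   s3   s1  s2  s5 
   s4   s1  s2  s3 
   s5   s5  s6  s5 
   s6   s7  s6  s5 
 * s7   s5  s6  s5 
(> = start, * = accepting)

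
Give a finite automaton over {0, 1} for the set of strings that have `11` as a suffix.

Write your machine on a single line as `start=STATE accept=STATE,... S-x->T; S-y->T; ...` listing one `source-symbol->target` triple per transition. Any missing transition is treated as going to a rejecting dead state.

start=q0; accept=q2; q0-0->q0; q0-1->q1; q1-0->q0; q1-1->q2; q2-0->q0; q2-1->q2

Remember how much of `11` the current input suffix matches. State q0 means no match yet; q1 means the last symbol is `1`; q2 means the last 2 symbols are `11`. Only q2 accepts. On a mismatch, fall back to the longest proper suffix that is still a prefix of `11`.
3 states suffice.
        0   1  
>  q0   q0  q1 
   q1   q0  q2 
 * q2   q0  q2 
(> = start, * = accepting)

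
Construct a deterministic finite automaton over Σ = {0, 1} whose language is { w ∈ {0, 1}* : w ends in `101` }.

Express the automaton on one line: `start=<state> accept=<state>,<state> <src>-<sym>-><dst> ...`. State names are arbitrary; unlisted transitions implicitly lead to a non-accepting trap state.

Remember how much of `101` the current input suffix matches. State A means no match yet; B means the last symbol is `1`; C means the last 2 symbols are `10`; D means the last 3 symbols are `101`. Only D accepts. On a mismatch, fall back to the longest proper suffix that is still a prefix of `101`.
A 4-state machine:
       0  1 
>  A   A  B 
   B   C  B 
   C   A  D 
 * D   C  B 
(> = start, * = accepting)

start=A accept=D A-0->A A-1->B B-0->C B-1->B C-0->A C-1->D D-0->C D-1->B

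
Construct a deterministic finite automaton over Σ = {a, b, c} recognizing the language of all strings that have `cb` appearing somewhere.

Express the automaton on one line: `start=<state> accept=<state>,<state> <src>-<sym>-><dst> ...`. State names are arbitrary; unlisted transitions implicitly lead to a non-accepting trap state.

start=q0 accept=q2 q0-a->q0 q0-b->q0 q0-c->q1 q1-a->q0 q1-b->q2 q1-c->q1 q2-a->q2 q2-b->q2 q2-c->q2

Track how much of `cb` has been matched so far: state q0 is no progress, q2 is the absorbing accept state reached once `cb` has occurred. Intermediate states record partial matches; on a mismatch, fall back to the longest reusable overlap.
        a   b   c  
>  q0   q0  q0  q1 
   q1   q0  q2  q1 
 * q2   q2  q2  q2 
(> = start, * = accepting)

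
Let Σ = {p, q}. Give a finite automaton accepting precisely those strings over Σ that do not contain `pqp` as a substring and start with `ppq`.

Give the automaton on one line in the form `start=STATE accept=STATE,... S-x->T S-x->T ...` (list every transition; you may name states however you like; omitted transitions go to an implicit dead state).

start=A accept=G,J,K A-p->B A-q->C B-p->D B-q->E C-p->F C-q->C D-p->F D-q->G E-p->H E-q->C F-p->F F-q->E G-p->I G-q->J H-p->H H-q->H I-p->I I-q->I J-p->K J-q->J K-p->K K-q->G

Handle the two conditions separately and then intersect. The first has 4 states tracking partial matches of the forbidden pattern `pqp`; the second has 5 states tracking whether the input so far still matches the prefix `ppq`. A product state is a pair (one from each), accepting exactly when both do.
An 11-state machine:
       p  q 
>  A   B  C 
   B   D  E 
   C   F  C 
   D   F  G 
   E   H  C 
   F   F  E 
 * G   I  J 
   H   H  H 
   I   I  I 
 * J   K  J 
 * K   K  G 
(> = start, * = accepting)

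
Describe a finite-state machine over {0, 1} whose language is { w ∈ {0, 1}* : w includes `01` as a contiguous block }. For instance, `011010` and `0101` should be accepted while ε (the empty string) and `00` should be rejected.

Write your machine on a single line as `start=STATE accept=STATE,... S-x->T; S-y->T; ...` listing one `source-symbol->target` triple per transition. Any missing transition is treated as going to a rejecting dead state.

start=A; accept=C; A-0->B; A-1->A; B-0->B; B-1->C; C-0->C; C-1->C

Track how much of `01` has been matched so far: state A is no progress, C is the absorbing accept state reached once `01` has occurred. Intermediate states record partial matches; on a mismatch, fall back to the longest reusable overlap.
3 states suffice.
       0  1 
>  A   B  A 
   B   B  C 
 * C   C  C 
(> = start, * = accepting)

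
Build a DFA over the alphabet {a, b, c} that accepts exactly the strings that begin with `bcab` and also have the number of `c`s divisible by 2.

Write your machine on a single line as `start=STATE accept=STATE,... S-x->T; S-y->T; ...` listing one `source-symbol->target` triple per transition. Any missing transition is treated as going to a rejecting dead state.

Run two small machines in parallel and take their product. The first has 6 states tracking whether the input so far still matches the prefix `bcab`; the second has 2 states tracking the count of `c`s modulo 2. A product state is a pair (one from each), accepting exactly when both do.
With 8 states:
        a   b   c  
>  q0   q1  q2  q3 
   q1   q1  q1  q3 
   q2   q1  q1  q4 
   q3   q3  q3  q1 
   q4   q5  q3  q1 
   q5   q3  q6  q1 
   q6   q6  q6  q7 
 * q7   q7  q7  q6 
(> = start, * = accepting)

start=q0; accept=q7; q0-a->q1; q0-b->q2; q0-c->q3; q1-a->q1; q1-b->q1; q1-c->q3; q2-a->q1; q2-b->q1; q2-c->q4; q3-a->q3; q3-b->q3; q3-c->q1; q4-a->q5; q4-b->q3; q4-c->q1; q5-a->q3; q5-b->q6; q5-c->q1; q6-a->q6; q6-b->q6; q6-c->q7; q7-a->q7; q7-b->q7; q7-c->q6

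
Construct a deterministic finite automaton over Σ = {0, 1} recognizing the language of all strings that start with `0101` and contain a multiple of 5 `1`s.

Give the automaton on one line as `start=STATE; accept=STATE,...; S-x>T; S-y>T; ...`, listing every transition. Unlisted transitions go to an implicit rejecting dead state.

Run two small machines in parallel and take their product. One (6 states) tracks whether the input so far still matches the prefix `0101`; the other (5 states) tracks the count of `1`s modulo 5. Each combined state is a pair, one component from each; accept when both components accept.
With 14 states:
       0  1 
>  A   B  C 
   B   D  E 
   C   C  F 
   D   D  C 
   E   G  F 
   F   F  H 
   G   C  I 
   H   H  J 
   I   I  K 
   J   J  D 
   K   K  L 
   L   L  M 
 * M   M  N 
   N   N  I 
(> = start, * = accepting)

start=A; accept=M; A-0>B; A-1>C; B-0>D; B-1>E; C-0>C; C-1>F; D-0>D; D-1>C; E-0>G; E-1>F; F-0>F; F-1>H; G-0>C; G-1>I; H-0>H; H-1>J; I-0>I; I-1>K; J-0>J; J-1>D; K-0>K; K-1>L; L-0>L; L-1>M; M-0>M; M-1>N; N-0>N; N-1>I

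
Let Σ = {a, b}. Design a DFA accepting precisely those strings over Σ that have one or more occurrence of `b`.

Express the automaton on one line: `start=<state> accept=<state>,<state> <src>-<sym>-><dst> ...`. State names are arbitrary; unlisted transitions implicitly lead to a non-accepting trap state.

Only the number of `b`s matters, and only up to 2. Make a chain s0 → s1 → s2 advanced by each `b` (with s2 absorbing); every other symbol self-loops. The accepting set is {s1, s2}.
A 3-state machine:
        a   b  
>  s0   s0  s1 
 * s1   s1  s2 
 * s2   s2  s2 
(> = start, * = accepting)

start=s0 accept=s1,s2 s0-a->s0 s0-b->s1 s1-a->s1 s1-b->s2 s2-a->s2 s2-b->s2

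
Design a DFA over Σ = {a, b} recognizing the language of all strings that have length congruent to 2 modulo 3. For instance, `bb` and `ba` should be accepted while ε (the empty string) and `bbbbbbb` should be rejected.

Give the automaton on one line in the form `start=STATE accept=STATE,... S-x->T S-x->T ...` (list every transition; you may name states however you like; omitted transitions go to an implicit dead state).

start=s0 accept=s2 s0-a->s1 s0-b->s1 s1-a->s2 s1-b->s2 s2-a->s0 s2-b->s0

Count input length modulo 3: every symbol advances one step around the cycle s0 → s1 → s2 → s0. Accept at s2.
        a   b  
>  s0   s1  s1 
   s1   s2  s2 
 * s2   s0  s0 
(> = start, * = accepting)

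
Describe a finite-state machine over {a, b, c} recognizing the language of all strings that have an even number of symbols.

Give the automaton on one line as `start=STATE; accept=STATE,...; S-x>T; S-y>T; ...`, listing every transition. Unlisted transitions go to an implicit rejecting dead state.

Count input length modulo 2: every symbol advances one step around the cycle s0 → s1 → s0. Accept at s0.
2 states suffice.
        a   b   c  
>* s0   s1  s1  s1 
   s1   s0  s0  s0 
(> = start, * = accepting)

start=s0; accept=s0; s0-a>s1; s0-b>s1; s0-c>s1; s1-a>s0; s1-b>s0; s1-c>s0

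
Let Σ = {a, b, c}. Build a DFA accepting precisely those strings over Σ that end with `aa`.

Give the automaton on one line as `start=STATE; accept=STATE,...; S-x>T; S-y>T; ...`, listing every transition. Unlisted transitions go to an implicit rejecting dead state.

start=q0; accept=q2; q0-a>q1; q0-b>q0; q0-c>q0; q1-a>q2; q1-b>q0; q1-c>q0; q2-a>q2; q2-b>q0; q2-c>q0

Let each state record the length of the longest suffix of the input read so far that is also a prefix of `aa`. q1 means the last symbol is `a`; q2 means the last 2 symbols are `aa`. Accept only at q2, where the string currently ends in `aa`.
3 states suffice.
        a   b   c  
>  q0   q1  q0  q0 
   q1   q2  q0  q0 
 * q2   q2  q0  q0 
(> = start, * = accepting)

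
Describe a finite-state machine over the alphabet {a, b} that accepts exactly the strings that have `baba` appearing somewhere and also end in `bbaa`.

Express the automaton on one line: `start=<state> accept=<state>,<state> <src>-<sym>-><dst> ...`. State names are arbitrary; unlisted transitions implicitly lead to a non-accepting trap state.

Handle the two conditions separately and then intersect. The first has 5 states tracking whether and how much of `baba` has been seen; the second has 5 states tracking how much of the suffix `bbaa` has currently been matched. A product state is a pair (one from each), accepting exactly when both do. After merging equivalent states the machine shrinks.
9 states suffice.
        a   b  
>  q0   q0  q1 
   q1   q2  q1 
   q2   q0  q3 
   q3   q4  q1 
   q4   q4  q5 
   q5   q4  q6 
   q6   q7  q6 
   q7   q8  q5 
 * q8   q4  q5 
(> = start, * = accepting)

start=q0 accept=q8 q0-a->q0 q0-b->q1 q1-a->q2 q1-b->q1 q2-a->q0 q2-b->q3 q3-a->q4 q3-b->q1 q4-a->q4 q4-b->q5 q5-a->q4 q5-b->q6 q6-a->q7 q6-b->q6 q7-a->q8 q7-b->q5 q8-a->q4 q8-b->q5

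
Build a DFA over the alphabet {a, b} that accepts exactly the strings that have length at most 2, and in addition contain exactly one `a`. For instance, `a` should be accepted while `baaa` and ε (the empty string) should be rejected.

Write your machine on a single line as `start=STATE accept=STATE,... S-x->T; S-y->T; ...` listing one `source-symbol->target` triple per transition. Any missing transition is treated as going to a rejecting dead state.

Handle the two conditions separately and then intersect. One (4 states) tracks the input length, saturating at 3; the other (3 states) tracks the count of `a`s, saturating at 2. Each combined state is a pair, one component from each; accept when both components accept.
With 9 states:
        a   b  
>  s0   s1  s2 
 * s1   s3  s4 
   s2   s4  s5 
   s3   s6  s6 
 * s4   s6  s7 
   s5   s7  s8 
   s6   s6  s6 
   s7   s6  s7 
   s8   s7  s8 
(> = start, * = accepting)

start=s0; accept=s1,s4; s0-a->s1; s0-b->s2; s1-a->s3; s1-b->s4; s2-a->s4; s2-b->s5; s3-a->s6; s3-b->s6; s4-a->s6; s4-b->s7; s5-a->s7; s5-b->s8; s6-a->s6; s6-b->s6; s7-a->s6; s7-b->s7; s8-a->s7; s8-b->s8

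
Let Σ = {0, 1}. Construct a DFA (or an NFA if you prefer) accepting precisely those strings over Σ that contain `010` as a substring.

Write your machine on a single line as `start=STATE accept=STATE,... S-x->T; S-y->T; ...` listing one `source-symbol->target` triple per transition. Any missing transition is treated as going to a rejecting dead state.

start=q0; accept=q3; q0-0->q1; q0-1->q0; q1-0->q1; q1-1->q2; q2-0->q3; q2-1->q0; q3-0->q3; q3-1->q3

Track how much of `010` has been matched so far: state q0 is no progress, q3 is the absorbing accept state reached once `010` has occurred. Intermediate states record partial matches; on a mismatch, fall back to the longest reusable overlap.
With 4 states:
        0   1  
>  q0   q1  q0 
   q1   q1  q2 
   q2   q3  q0 
 * q3   q3  q3 
(> = start, * = accepting)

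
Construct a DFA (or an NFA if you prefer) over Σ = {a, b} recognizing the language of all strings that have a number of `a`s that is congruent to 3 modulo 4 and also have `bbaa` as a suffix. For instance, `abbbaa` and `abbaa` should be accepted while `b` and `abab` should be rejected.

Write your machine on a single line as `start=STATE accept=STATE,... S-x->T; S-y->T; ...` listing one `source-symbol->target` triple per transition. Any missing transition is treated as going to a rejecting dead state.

Handle the two conditions separately and then intersect. One (4 states) tracks the count of `a`s modulo 4; the other (5 states) tracks how much of the suffix `bbaa` has currently been matched. Each combined state is a pair, one component from each; accept when both components accept. Equivalent product states are then merged.
An 8-state machine:
        a   b  
>  S0   S1  S0 
   S1   S2  S3 
   S2   S4  S2 
   S3   S2  S5 
   S4   S0  S4 
   S5   S6  S5 
   S6   S7  S2 
 * S7   S0  S4 
(> = start, * = accepting)

start=S0; accept=S7; S0-a->S1; S0-b->S0; S1-a->S2; S1-b->S3; S2-a->S4; S2-b->S2; S3-a->S2; S3-b->S5; S4-a->S0; S4-b->S4; S5-a->S6; S5-b->S5; S6-a->S7; S6-b->S2; S7-a->S0; S7-b->S4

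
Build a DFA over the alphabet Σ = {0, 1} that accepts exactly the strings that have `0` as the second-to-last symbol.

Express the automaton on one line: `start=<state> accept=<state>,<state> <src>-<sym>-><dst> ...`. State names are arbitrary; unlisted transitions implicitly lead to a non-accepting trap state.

A DFA must remember the last 2 symbols (since which symbol is second-to-last isn't known until the input ends). Use one state per possible window of the last ≤2 symbols; accept from those whose window starts with `0`.
With 7 states:
        0   1  
>  S0   S1  S2 
   S1   S3  S4 
   S2   S5  S6 
 * S3   S3  S4 
 * S4   S5  S6 
   S5   S3  S4 
   S6   S5  S6 
(> = start, * = accepting)

start=S0 accept=S3,S4 S0-0->S1 S0-1->S2 S1-0->S3 S1-1->S4 S2-0->S5 S2-1->S6 S3-0->S3 S3-1->S4 S4-0->S5 S4-1->S6 S5-0->S3 S5-1->S4 S6-0->S5 S6-1->S6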